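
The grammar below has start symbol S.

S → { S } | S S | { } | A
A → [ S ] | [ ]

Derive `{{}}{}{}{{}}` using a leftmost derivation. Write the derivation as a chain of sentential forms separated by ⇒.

S⇒SS⇒SSS⇒{S}SS⇒{{}}SS⇒{{}}{}S⇒{{}}{}SS⇒{{}}{}{}S⇒{{}}{}{}{S}⇒{{}}{}{}{{}}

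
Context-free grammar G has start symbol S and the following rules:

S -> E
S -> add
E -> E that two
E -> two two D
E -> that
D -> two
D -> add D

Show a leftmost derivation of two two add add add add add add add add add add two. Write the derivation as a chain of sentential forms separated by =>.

S => E => two two D => two two add D => two two add add D => two two add add add D => two two add add add add D => two two add add add add add D => two two add add add add add add D => two two add add add add add add add D => two two add add add add add add add add D => two two add add add add add add add add add D => two two add add add add add add add add add add D => two two add add add add add add add add add add two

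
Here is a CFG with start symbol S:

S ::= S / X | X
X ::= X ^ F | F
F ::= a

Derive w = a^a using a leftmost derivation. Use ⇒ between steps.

S ⇒ X ⇒ X^F ⇒ F^F ⇒ a^F ⇒ a^a

S ⇒ X   [S ::= X]
X ⇒ X^F   [X ::= X ^ F]
X^F ⇒ F^F   [X ::= F]
F^F ⇒ a^F   [F ::= a]
a^F ⇒ a^a   [F ::= a]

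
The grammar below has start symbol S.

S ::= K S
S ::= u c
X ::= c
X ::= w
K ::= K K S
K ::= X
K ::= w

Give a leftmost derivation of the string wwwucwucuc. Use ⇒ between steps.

S ⇒ KS   [S ::= K S]
KS ⇒ XS   [K ::= X]
XS ⇒ wS   [X ::= w]
wS ⇒ wKS   [S ::= K S]
wKS ⇒ wKKSS   [K ::= K K S]
wKKSS ⇒ wKKSKSS   [K ::= K K S]
wKKSKSS ⇒ wwKSKSS   [K ::= w]
wwKSKSS ⇒ wwwSKSS   [K ::= w]
wwwSKSS ⇒ wwwucKSS   [S ::= u c]
wwwucKSS ⇒ wwwucwSS   [K ::= w]
wwwucwSS ⇒ wwwucwucS   [S ::= u c]
wwwucwucS ⇒ wwwucwucuc   [S ::= u c]

S⇒KS⇒XS⇒wS⇒wKS⇒wKKSS⇒wKKSKSS⇒wwKSKSS⇒wwwSKSS⇒wwwucKSS⇒wwwucwSS⇒wwwucwucS⇒wwwucwucuc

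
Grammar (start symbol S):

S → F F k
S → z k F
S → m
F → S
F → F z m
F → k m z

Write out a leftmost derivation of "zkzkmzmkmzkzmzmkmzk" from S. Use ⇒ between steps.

S ⇒ FFk ⇒ SFk ⇒ zkFFk ⇒ zkFzmFk ⇒ zkFzmzmFk ⇒ zkSzmzmFk ⇒ zkFFkzmzmFk ⇒ zkFzmFkzmzmFk ⇒ zkSzmFkzmzmFk ⇒ zkzkFzmFkzmzmFk ⇒ zkzkSzmFkzmzmFk ⇒ zkzkmzmFkzmzmFk ⇒ zkzkmzmkmzkzmzmFk ⇒ zkzkmzmkmzkzmzmkmzk

S ⇒ FFk   [S → F F k]
FFk ⇒ SFk   [F → S]
SFk ⇒ zkFFk   [S → z k F]
zkFFk ⇒ zkFzmFk   [F → F z m]
zkFzmFk ⇒ zkFzmzmFk   [F → F z m]
zkFzmzmFk ⇒ zkSzmzmFk   [F → S]
zkSzmzmFk ⇒ zkFFkzmzmFk   [S → F F k]
zkFFkzmzmFk ⇒ zkFzmFkzmzmFk   [F → F z m]
zkFzmFkzmzmFk ⇒ zkSzmFkzmzmFk   [F → S]
zkSzmFkzmzmFk ⇒ zkzkFzmFkzmzmFk   [S → z k F]
zkzkFzmFkzmzmFk ⇒ zkzkSzmFkzmzmFk   [F → S]
zkzkSzmFkzmzmFk ⇒ zkzkmzmFkzmzmFk   [S → m]
zkzkmzmFkzmzmFk ⇒ zkzkmzmkmzkzmzmFk   [F → k m z]
zkzkmzmkmzkzmzmFk ⇒ zkzkmzmkmzkzmzmkmzk   [F → k m z]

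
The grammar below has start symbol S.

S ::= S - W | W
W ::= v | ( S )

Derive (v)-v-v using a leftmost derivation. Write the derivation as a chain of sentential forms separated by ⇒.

S ⇒ S-W ⇒ S-W-W ⇒ W-W-W ⇒ (S)-W-W ⇒ (W)-W-W ⇒ (v)-W-W ⇒ (v)-v-W ⇒ (v)-v-v

S ⇒ S-W   [S ::= S - W]
S-W ⇒ S-W-W   [S ::= S - W]
S-W-W ⇒ W-W-W   [S ::= W]
W-W-W ⇒ (S)-W-W   [W ::= ( S )]
(S)-W-W ⇒ (W)-W-W   [S ::= W]
(W)-W-W ⇒ (v)-W-W   [W ::= v]
(v)-W-W ⇒ (v)-v-W   [W ::= v]
(v)-v-W ⇒ (v)-v-v   [W ::= v]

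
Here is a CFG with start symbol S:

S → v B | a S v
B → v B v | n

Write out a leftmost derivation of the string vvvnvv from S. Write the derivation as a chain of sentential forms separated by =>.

S => vB   [S → v B]
vB => vvBv   [B → v B v]
vvBv => vvvBvv   [B → v B v]
vvvBvv => vvvnvv   [B → n]

S => vB => vvBv => vvvBvv => vvvnvv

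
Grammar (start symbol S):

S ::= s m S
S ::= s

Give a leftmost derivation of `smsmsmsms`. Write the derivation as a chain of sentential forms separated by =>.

S=>smS=>smsmS=>smsmsmS=>smsmsmsmS=>smsmsmsms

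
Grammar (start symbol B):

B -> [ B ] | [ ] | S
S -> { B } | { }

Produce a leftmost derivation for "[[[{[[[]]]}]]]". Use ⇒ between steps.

B ⇒ [B] ⇒ [[B]] ⇒ [[[B]]] ⇒ [[[S]]] ⇒ [[[{B}]]] ⇒ [[[{[B]}]]] ⇒ [[[{[[B]]}]]] ⇒ [[[{[[[]]]}]]]

B ⇒ [B]   [B -> [ B ]]
[B] ⇒ [[B]]   [B -> [ B ]]
[[B]] ⇒ [[[B]]]   [B -> [ B ]]
[[[B]]] ⇒ [[[S]]]   [B -> S]
[[[S]]] ⇒ [[[{B}]]]   [S -> { B }]
[[[{B}]]] ⇒ [[[{[B]}]]]   [B -> [ B ]]
[[[{[B]}]]] ⇒ [[[{[[B]]}]]]   [B -> [ B ]]
[[[{[[B]]}]]] ⇒ [[[{[[[]]]}]]]   [B -> [ ]]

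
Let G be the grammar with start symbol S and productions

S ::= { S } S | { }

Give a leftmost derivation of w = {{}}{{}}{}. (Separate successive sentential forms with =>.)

S => {S}S   [S ::= { S } S]
{S}S => {{}}S   [S ::= { }]
{{}}S => {{}}{S}S   [S ::= { S } S]
{{}}{S}S => {{}}{{}}S   [S ::= { }]
{{}}{{}}S => {{}}{{}}{}   [S ::= { }]

S => {S}S => {{}}S => {{}}{S}S => {{}}{{}}S => {{}}{{}}{}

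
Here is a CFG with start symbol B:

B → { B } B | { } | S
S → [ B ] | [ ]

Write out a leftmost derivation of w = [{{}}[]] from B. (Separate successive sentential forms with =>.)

B => S => [B] => [{B}B] => [{{}}B] => [{{}}S] => [{{}}[]]

B => S   [B → S]
S => [B]   [S → [ B ]]
[B] => [{B}B]   [B → { B } B]
[{B}B] => [{{}}B]   [B → { }]
[{{}}B] => [{{}}S]   [B → S]
[{{}}S] => [{{}}[]]   [S → [ ]]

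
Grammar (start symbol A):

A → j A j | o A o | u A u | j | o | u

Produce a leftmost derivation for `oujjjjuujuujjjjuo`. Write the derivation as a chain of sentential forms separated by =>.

A=>oAo=>ouAuo=>oujAjuo=>oujjAjjuo=>oujjjAjjjuo=>oujjjjAjjjjuo=>oujjjjuAujjjjuo=>oujjjjuuAuujjjjuo=>oujjjjuujuujjjjuo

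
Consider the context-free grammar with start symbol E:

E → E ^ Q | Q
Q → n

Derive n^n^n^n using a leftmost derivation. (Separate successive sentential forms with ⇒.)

E ⇒ E^Q ⇒ E^Q^Q ⇒ E^Q^Q^Q ⇒ Q^Q^Q^Q ⇒ n^Q^Q^Q ⇒ n^n^Q^Q ⇒ n^n^n^Q ⇒ n^n^n^n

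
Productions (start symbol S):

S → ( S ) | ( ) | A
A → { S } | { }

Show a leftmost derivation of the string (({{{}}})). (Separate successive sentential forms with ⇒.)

S ⇒ (S) ⇒ ((S)) ⇒ ((A)) ⇒ (({S})) ⇒ (({A})) ⇒ (({{S}})) ⇒ (({{A}})) ⇒ (({{{}}}))

S ⇒ (S)   [S → ( S )]
(S) ⇒ ((S))   [S → ( S )]
((S)) ⇒ ((A))   [S → A]
((A)) ⇒ (({S}))   [A → { S }]
(({S})) ⇒ (({A}))   [S → A]
(({A})) ⇒ (({{S}}))   [A → { S }]
(({{S}})) ⇒ (({{A}}))   [S → A]
(({{A}})) ⇒ (({{{}}}))   [A → { }]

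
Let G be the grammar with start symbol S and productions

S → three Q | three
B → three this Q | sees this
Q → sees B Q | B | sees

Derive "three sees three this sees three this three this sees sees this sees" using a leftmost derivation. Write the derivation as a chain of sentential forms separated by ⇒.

S ⇒ three Q ⇒ three sees B Q ⇒ three sees three this Q Q ⇒ three sees three this sees B Q Q ⇒ three sees three this sees three this Q Q Q ⇒ three sees three this sees three this B Q Q ⇒ three sees three this sees three this three this Q Q Q ⇒ three sees three this sees three this three this sees Q Q ⇒ three sees three this sees three this three this sees B Q ⇒ three sees three this sees three this three this sees sees this Q ⇒ three sees three this sees three this three this sees sees this sees

S ⇒ three Q   [S → three Q]
three Q ⇒ three sees B Q   [Q → sees B Q]
three sees B Q ⇒ three sees three this Q Q   [B → three this Q]
three sees three this Q Q ⇒ three sees three this sees B Q Q   [Q → sees B Q]
three sees three this sees B Q Q ⇒ three sees three this sees three this Q Q Q   [B → three this Q]
three sees three this sees three this Q Q Q ⇒ three sees three this sees three this B Q Q   [Q → B]
three sees three this sees three this B Q Q ⇒ three sees three this sees three this three this Q Q Q   [B → three this Q]
three sees three this sees three this three this Q Q Q ⇒ three sees three this sees three this three this sees Q Q   [Q → sees]
three sees three this sees three this three this sees Q Q ⇒ three sees three this sees three this three this sees B Q   [Q → B]
three sees three this sees three this three this sees B Q ⇒ three sees three this sees three this three this sees sees this Q   [B → sees this]
three sees three this sees three this three this sees sees this Q ⇒ three sees three this sees three this three this sees sees this sees   [Q → sees]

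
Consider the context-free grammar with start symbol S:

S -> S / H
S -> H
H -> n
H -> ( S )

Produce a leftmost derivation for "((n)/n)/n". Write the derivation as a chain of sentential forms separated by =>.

S=>S/H=>H/H=>(S)/H=>(S/H)/H=>(H/H)/H=>((S)/H)/H=>((H)/H)/H=>((n)/H)/H=>((n)/n)/H=>((n)/n)/n

S => S/H   [S -> S / H]
S/H => H/H   [S -> H]
H/H => (S)/H   [H -> ( S )]
(S)/H => (S/H)/H   [S -> S / H]
(S/H)/H => (H/H)/H   [S -> H]
(H/H)/H => ((S)/H)/H   [H -> ( S )]
((S)/H)/H => ((H)/H)/H   [S -> H]
((H)/H)/H => ((n)/H)/H   [H -> n]
((n)/H)/H => ((n)/n)/H   [H -> n]
((n)/n)/H => ((n)/n)/n   [H -> n]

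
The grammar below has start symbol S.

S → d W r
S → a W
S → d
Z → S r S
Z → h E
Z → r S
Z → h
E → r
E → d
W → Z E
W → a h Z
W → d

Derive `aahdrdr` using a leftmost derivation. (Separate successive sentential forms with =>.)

S=>aW=>aZE=>aSrSE=>aaWrSE=>aaZErSE=>aahErSE=>aahdrSE=>aahdrdE=>aahdrdr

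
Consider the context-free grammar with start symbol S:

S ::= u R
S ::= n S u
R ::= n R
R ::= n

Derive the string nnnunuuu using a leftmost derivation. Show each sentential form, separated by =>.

S => nSu => nnSuu => nnnSuuu => nnnuRuuu => nnnunuuu

S => nSu   [S ::= n S u]
nSu => nnSuu   [S ::= n S u]
nnSuu => nnnSuuu   [S ::= n S u]
nnnSuuu => nnnuRuuu   [S ::= u R]
nnnuRuuu => nnnunuuu   [R ::= n]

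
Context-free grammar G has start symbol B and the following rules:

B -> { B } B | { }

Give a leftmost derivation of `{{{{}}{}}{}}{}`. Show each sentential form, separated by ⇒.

B ⇒ {B}B   [B -> { B } B]
{B}B ⇒ {{B}B}B   [B -> { B } B]
{{B}B}B ⇒ {{{B}B}B}B   [B -> { B } B]
{{{B}B}B}B ⇒ {{{{}}B}B}B   [B -> { }]
{{{{}}B}B}B ⇒ {{{{}}{}}B}B   [B -> { }]
{{{{}}{}}B}B ⇒ {{{{}}{}}{}}B   [B -> { }]
{{{{}}{}}{}}B ⇒ {{{{}}{}}{}}{}   [B -> { }]

B ⇒ {B}B ⇒ {{B}B}B ⇒ {{{B}B}B}B ⇒ {{{{}}B}B}B ⇒ {{{{}}{}}B}B ⇒ {{{{}}{}}{}}B ⇒ {{{{}}{}}{}}{}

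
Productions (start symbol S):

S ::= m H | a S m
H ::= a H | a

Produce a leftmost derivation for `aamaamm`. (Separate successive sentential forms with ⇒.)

S ⇒ aSm ⇒ aaSmm ⇒ aamHmm ⇒ aamaHmm ⇒ aamaamm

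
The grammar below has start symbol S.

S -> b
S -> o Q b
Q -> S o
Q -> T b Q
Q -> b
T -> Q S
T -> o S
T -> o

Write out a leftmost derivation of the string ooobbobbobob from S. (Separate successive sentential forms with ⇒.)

S⇒oQb⇒oSob⇒ooQbob⇒ooTbQbob⇒oooSbQbob⇒ooobbQbob⇒ooobbSobob⇒ooobboQbobob⇒ooobbobbobob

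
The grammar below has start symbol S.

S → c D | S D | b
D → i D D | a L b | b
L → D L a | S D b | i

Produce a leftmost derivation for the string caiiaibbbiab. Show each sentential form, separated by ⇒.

S ⇒ cD   [S → c D]
cD ⇒ caLb   [D → a L b]
caLb ⇒ caDLab   [L → D L a]
caDLab ⇒ caiDDLab   [D → i D D]
caiDDLab ⇒ caiiDDDLab   [D → i D D]
caiiDDDLab ⇒ caiiaLbDDLab   [D → a L b]
caiiaLbDDLab ⇒ caiiaibDDLab   [L → i]
caiiaibDDLab ⇒ caiiaibbDLab   [D → b]
caiiaibbDLab ⇒ caiiaibbbLab   [D → b]
caiiaibbbLab ⇒ caiiaibbbiab   [L → i]

S ⇒ cD ⇒ caLb ⇒ caDLab ⇒ caiDDLab ⇒ caiiDDDLab ⇒ caiiaLbDDLab ⇒ caiiaibDDLab ⇒ caiiaibbDLab ⇒ caiiaibbbLab ⇒ caiiaibbbiab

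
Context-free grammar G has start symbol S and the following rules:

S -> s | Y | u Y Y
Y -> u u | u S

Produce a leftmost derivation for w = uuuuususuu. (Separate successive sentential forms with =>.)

S => uYY => uuSY => uuuYYY => uuuuSYY => uuuuYYY => uuuuuSYY => uuuuusYY => uuuuusuSY => uuuuususY => uuuuususuu

S => uYY   [S -> u Y Y]
uYY => uuSY   [Y -> u S]
uuSY => uuuYYY   [S -> u Y Y]
uuuYYY => uuuuSYY   [Y -> u S]
uuuuSYY => uuuuYYY   [S -> Y]
uuuuYYY => uuuuuSYY   [Y -> u S]
uuuuuSYY => uuuuusYY   [S -> s]
uuuuusYY => uuuuusuSY   [Y -> u S]
uuuuusuSY => uuuuususY   [S -> s]
uuuuususY => uuuuususuu   [Y -> u u]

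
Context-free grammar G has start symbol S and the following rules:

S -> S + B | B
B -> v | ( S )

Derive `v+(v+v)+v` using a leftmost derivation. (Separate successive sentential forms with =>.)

S => S+B => S+B+B => B+B+B => v+B+B => v+(S)+B => v+(S+B)+B => v+(B+B)+B => v+(v+B)+B => v+(v+v)+B => v+(v+v)+v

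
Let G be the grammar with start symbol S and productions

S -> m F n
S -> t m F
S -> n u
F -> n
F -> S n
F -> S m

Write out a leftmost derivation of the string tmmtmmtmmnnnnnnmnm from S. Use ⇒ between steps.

S ⇒ tmF ⇒ tmSm ⇒ tmmFnm ⇒ tmmSmnm ⇒ tmmtmFmnm ⇒ tmmtmSnmnm ⇒ tmmtmmFnnmnm ⇒ tmmtmmSnnnmnm ⇒ tmmtmmtmFnnnmnm ⇒ tmmtmmtmSnnnnmnm ⇒ tmmtmmtmmFnnnnnmnm ⇒ tmmtmmtmmnnnnnnmnm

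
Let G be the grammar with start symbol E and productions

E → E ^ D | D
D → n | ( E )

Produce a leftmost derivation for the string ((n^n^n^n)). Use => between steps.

E => D => (E) => (D) => ((E)) => ((E^D)) => ((E^D^D)) => ((E^D^D^D)) => ((D^D^D^D)) => ((n^D^D^D)) => ((n^n^D^D)) => ((n^n^n^D)) => ((n^n^n^n))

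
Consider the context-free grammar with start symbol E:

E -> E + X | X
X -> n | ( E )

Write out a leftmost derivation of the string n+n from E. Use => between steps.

E=>E+X=>X+X=>n+X=>n+n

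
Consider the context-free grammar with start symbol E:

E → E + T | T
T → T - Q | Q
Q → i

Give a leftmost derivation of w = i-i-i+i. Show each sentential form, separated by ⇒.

E⇒E+T⇒T+T⇒T-Q+T⇒T-Q-Q+T⇒Q-Q-Q+T⇒i-Q-Q+T⇒i-i-Q+T⇒i-i-i+T⇒i-i-i+Q⇒i-i-i+i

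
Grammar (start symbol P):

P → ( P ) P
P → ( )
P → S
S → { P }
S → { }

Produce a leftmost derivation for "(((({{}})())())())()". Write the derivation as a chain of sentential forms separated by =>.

P => (P)P   [P → ( P ) P]
(P)P => ((P)P)P   [P → ( P ) P]
((P)P)P => (((P)P)P)P   [P → ( P ) P]
(((P)P)P)P => ((((P)P)P)P)P   [P → ( P ) P]
((((P)P)P)P)P => ((((S)P)P)P)P   [P → S]
((((S)P)P)P)P => (((({P})P)P)P)P   [S → { P }]
(((({P})P)P)P)P => (((({S})P)P)P)P   [P → S]
(((({S})P)P)P)P => (((({{}})P)P)P)P   [S → { }]
(((({{}})P)P)P)P => (((({{}})())P)P)P   [P → ( )]
(((({{}})())P)P)P => (((({{}})())())P)P   [P → ( )]
(((({{}})())())P)P => (((({{}})())())())P   [P → ( )]
(((({{}})())())())P => (((({{}})())())())()   [P → ( )]

P => (P)P => ((P)P)P => (((P)P)P)P => ((((P)P)P)P)P => ((((S)P)P)P)P => (((({P})P)P)P)P => (((({S})P)P)P)P => (((({{}})P)P)P)P => (((({{}})())P)P)P => (((({{}})())())P)P => (((({{}})())())())P => (((({{}})())())())()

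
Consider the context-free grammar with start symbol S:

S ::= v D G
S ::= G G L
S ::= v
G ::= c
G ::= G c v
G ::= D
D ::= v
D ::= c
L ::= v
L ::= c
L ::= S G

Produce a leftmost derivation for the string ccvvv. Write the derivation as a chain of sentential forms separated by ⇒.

S ⇒ GGL ⇒ GcvGL ⇒ DcvGL ⇒ ccvGL ⇒ ccvDL ⇒ ccvvL ⇒ ccvvv

S ⇒ GGL   [S ::= G G L]
GGL ⇒ GcvGL   [G ::= G c v]
GcvGL ⇒ DcvGL   [G ::= D]
DcvGL ⇒ ccvGL   [D ::= c]
ccvGL ⇒ ccvDL   [G ::= D]
ccvDL ⇒ ccvvL   [D ::= v]
ccvvL ⇒ ccvvv   [L ::= v]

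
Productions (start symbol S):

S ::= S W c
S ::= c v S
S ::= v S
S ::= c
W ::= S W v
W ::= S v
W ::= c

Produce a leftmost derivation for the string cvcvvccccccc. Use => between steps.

S => SWc => cvSWc => cvcvSWc => cvcvSWcWc => cvcvSWcWcWc => cvcvvSWcWcWc => cvcvvcWcWcWc => cvcvvcccWcWc => cvcvvcccccWc => cvcvvccccccc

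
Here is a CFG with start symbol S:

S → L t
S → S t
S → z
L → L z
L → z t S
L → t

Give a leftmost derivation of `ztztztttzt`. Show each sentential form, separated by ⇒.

S ⇒ Lt   [S → L t]
Lt ⇒ Lzt   [L → L z]
Lzt ⇒ ztSzt   [L → z t S]
ztSzt ⇒ ztLtzt   [S → L t]
ztLtzt ⇒ ztztStzt   [L → z t S]
ztztStzt ⇒ ztztSttzt   [S → S t]
ztztSttzt ⇒ ztztStttzt   [S → S t]
ztztStttzt ⇒ ztztztttzt   [S → z]

S⇒Lt⇒Lzt⇒ztSzt⇒ztLtzt⇒ztztStzt⇒ztztSttzt⇒ztztStttzt⇒ztztztttzt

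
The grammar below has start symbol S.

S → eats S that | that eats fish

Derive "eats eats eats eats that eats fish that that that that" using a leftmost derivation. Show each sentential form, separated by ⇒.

S ⇒ eats S that   [S → eats S that]
eats S that ⇒ eats eats S that that   [S → eats S that]
eats eats S that that ⇒ eats eats eats S that that that   [S → eats S that]
eats eats eats S that that that ⇒ eats eats eats eats S that that that that   [S → eats S that]
eats eats eats eats S that that that that ⇒ eats eats eats eats that eats fish that that that that   [S → that eats fish]

S ⇒ eats S that ⇒ eats eats S that that ⇒ eats eats eats S that that that ⇒ eats eats eats eats S that that that that ⇒ eats eats eats eats that eats fish that that that that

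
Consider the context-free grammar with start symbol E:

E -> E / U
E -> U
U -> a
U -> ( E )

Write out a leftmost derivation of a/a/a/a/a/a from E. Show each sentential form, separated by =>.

E => E/U => E/U/U => E/U/U/U => E/U/U/U/U => E/U/U/U/U/U => U/U/U/U/U/U => a/U/U/U/U/U => a/a/U/U/U/U => a/a/a/U/U/U => a/a/a/a/U/U => a/a/a/a/a/U => a/a/a/a/a/a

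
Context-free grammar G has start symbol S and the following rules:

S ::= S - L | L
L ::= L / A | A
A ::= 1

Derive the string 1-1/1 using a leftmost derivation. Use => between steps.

S=>S-L=>L-L=>A-L=>1-L=>1-L/A=>1-A/A=>1-1/A=>1-1/1

S => S-L   [S ::= S - L]
S-L => L-L   [S ::= L]
L-L => A-L   [L ::= A]
A-L => 1-L   [A ::= 1]
1-L => 1-L/A   [L ::= L / A]
1-L/A => 1-A/A   [L ::= A]
1-A/A => 1-1/A   [A ::= 1]
1-1/A => 1-1/1   [A ::= 1]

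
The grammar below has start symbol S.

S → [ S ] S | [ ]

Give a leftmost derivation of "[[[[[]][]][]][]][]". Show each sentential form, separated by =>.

S=>[S]S=>[[S]S]S=>[[[S]S]S]S=>[[[[S]S]S]S]S=>[[[[[]]S]S]S]S=>[[[[[]][]]S]S]S=>[[[[[]][]][]]S]S=>[[[[[]][]][]][]]S=>[[[[[]][]][]][]][]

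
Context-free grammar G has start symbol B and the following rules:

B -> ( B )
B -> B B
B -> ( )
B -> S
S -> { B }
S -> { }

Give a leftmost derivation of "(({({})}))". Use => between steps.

B=>(B)=>((B))=>((S))=>(({B}))=>(({(B)}))=>(({(S)}))=>(({({})}))

B => (B)   [B -> ( B )]
(B) => ((B))   [B -> ( B )]
((B)) => ((S))   [B -> S]
((S)) => (({B}))   [S -> { B }]
(({B})) => (({(B)}))   [B -> ( B )]
(({(B)})) => (({(S)}))   [B -> S]
(({(S)})) => (({({})}))   [S -> { }]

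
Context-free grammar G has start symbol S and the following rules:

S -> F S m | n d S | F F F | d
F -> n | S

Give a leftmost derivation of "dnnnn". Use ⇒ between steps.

S ⇒ FFF ⇒ SFF ⇒ FFFFF ⇒ SFFFF ⇒ dFFFF ⇒ dnFFF ⇒ dnnFF ⇒ dnnnF ⇒ dnnnn

S ⇒ FFF   [S -> F F F]
FFF ⇒ SFF   [F -> S]
SFF ⇒ FFFFF   [S -> F F F]
FFFFF ⇒ SFFFF   [F -> S]
SFFFF ⇒ dFFFF   [S -> d]
dFFFF ⇒ dnFFF   [F -> n]
dnFFF ⇒ dnnFF   [F -> n]
dnnFF ⇒ dnnnF   [F -> n]
dnnnF ⇒ dnnnn   [F -> n]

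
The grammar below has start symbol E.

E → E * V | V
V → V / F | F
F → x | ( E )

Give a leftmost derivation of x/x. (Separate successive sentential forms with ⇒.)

E ⇒ V ⇒ V/F ⇒ F/F ⇒ x/F ⇒ x/x

E ⇒ V   [E → V]
V ⇒ V/F   [V → V / F]
V/F ⇒ F/F   [V → F]
F/F ⇒ x/F   [F → x]
x/F ⇒ x/x   [F → x]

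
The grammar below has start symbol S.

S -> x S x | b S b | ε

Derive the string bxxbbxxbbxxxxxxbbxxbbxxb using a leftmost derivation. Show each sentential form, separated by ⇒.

S⇒bSb⇒bxSxb⇒bxxSxxb⇒bxxbSbxxb⇒bxxbbSbbxxb⇒bxxbbxSxbbxxb⇒bxxbbxxSxxbbxxb⇒bxxbbxxbSbxxbbxxb⇒bxxbbxxbbSbbxxbbxxb⇒bxxbbxxbbxSxbbxxbbxxb⇒bxxbbxxbbxxSxxbbxxbbxxb⇒bxxbbxxbbxxxSxxxbbxxbbxxb⇒bxxbbxxbbxxxxxxbbxxbbxxb

S ⇒ bSb   [S -> b S b]
bSb ⇒ bxSxb   [S -> x S x]
bxSxb ⇒ bxxSxxb   [S -> x S x]
bxxSxxb ⇒ bxxbSbxxb   [S -> b S b]
bxxbSbxxb ⇒ bxxbbSbbxxb   [S -> b S b]
bxxbbSbbxxb ⇒ bxxbbxSxbbxxb   [S -> x S x]
bxxbbxSxbbxxb ⇒ bxxbbxxSxxbbxxb   [S -> x S x]
bxxbbxxSxxbbxxb ⇒ bxxbbxxbSbxxbbxxb   [S -> b S b]
bxxbbxxbSbxxbbxxb ⇒ bxxbbxxbbSbbxxbbxxb   [S -> b S b]
bxxbbxxbbSbbxxbbxxb ⇒ bxxbbxxbbxSxbbxxbbxxb   [S -> x S x]
bxxbbxxbbxSxbbxxbbxxb ⇒ bxxbbxxbbxxSxxbbxxbbxxb   [S -> x S x]
bxxbbxxbbxxSxxbbxxbbxxb ⇒ bxxbbxxbbxxxSxxxbbxxbbxxb   [S -> x S x]
bxxbbxxbbxxxSxxxbbxxbbxxb ⇒ bxxbbxxbbxxxxxxbbxxbbxxb   [S -> ε]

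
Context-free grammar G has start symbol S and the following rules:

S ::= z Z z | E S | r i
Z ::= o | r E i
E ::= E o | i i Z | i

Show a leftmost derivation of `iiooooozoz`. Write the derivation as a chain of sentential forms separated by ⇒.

S ⇒ ES ⇒ EoS ⇒ EooS ⇒ EoooS ⇒ EooooS ⇒ iiZooooS ⇒ iioooooS ⇒ iiooooozZz ⇒ iiooooozoz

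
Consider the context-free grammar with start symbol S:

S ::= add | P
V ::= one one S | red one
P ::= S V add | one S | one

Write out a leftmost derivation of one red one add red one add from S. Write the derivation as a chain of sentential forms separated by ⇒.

S ⇒ P   [S ::= P]
P ⇒ S V add   [P ::= S V add]
S V add ⇒ P V add   [S ::= P]
P V add ⇒ S V add V add   [P ::= S V add]
S V add V add ⇒ P V add V add   [S ::= P]
P V add V add ⇒ one V add V add   [P ::= one]
one V add V add ⇒ one red one add V add   [V ::= red one]
one red one add V add ⇒ one red one add red one add   [V ::= red one]

S ⇒ P ⇒ S V add ⇒ P V add ⇒ S V add V add ⇒ P V add V add ⇒ one V add V add ⇒ one red one add V add ⇒ one red one add red one add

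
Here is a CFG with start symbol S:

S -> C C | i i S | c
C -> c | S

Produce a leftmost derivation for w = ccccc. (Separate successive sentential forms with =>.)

S=>CC=>SC=>CCC=>SCC=>CCCC=>SCCC=>CCCCC=>cCCCC=>ccCCC=>cccCC=>ccccC=>ccccc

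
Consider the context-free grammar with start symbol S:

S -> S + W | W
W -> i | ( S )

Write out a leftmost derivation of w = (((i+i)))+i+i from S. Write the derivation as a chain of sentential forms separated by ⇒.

S ⇒ S+W ⇒ S+W+W ⇒ W+W+W ⇒ (S)+W+W ⇒ (W)+W+W ⇒ ((S))+W+W ⇒ ((W))+W+W ⇒ (((S)))+W+W ⇒ (((S+W)))+W+W ⇒ (((W+W)))+W+W ⇒ (((i+W)))+W+W ⇒ (((i+i)))+W+W ⇒ (((i+i)))+i+W ⇒ (((i+i)))+i+i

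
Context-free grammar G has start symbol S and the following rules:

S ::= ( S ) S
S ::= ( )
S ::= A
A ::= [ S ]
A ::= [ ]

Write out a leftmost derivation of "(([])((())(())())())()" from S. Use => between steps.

S => (S)S => ((S)S)S => ((A)S)S => (([])S)S => (([])(S)S)S => (([])((S)S)S)S => (([])((())S)S)S => (([])((())(S)S)S)S => (([])((())(())S)S)S => (([])((())(())())S)S => (([])((())(())())())S => (([])((())(())())())()

S => (S)S   [S ::= ( S ) S]
(S)S => ((S)S)S   [S ::= ( S ) S]
((S)S)S => ((A)S)S   [S ::= A]
((A)S)S => (([])S)S   [A ::= [ ]]
(([])S)S => (([])(S)S)S   [S ::= ( S ) S]
(([])(S)S)S => (([])((S)S)S)S   [S ::= ( S ) S]
(([])((S)S)S)S => (([])((())S)S)S   [S ::= ( )]
(([])((())S)S)S => (([])((())(S)S)S)S   [S ::= ( S ) S]
(([])((())(S)S)S)S => (([])((())(())S)S)S   [S ::= ( )]
(([])((())(())S)S)S => (([])((())(())())S)S   [S ::= ( )]
(([])((())(())())S)S => (([])((())(())())())S   [S ::= ( )]
(([])((())(())())())S => (([])((())(())())())()   [S ::= ( )]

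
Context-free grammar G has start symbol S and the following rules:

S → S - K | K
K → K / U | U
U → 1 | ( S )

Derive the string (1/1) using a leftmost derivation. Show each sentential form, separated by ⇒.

S ⇒ K   [S → K]
K ⇒ U   [K → U]
U ⇒ (S)   [U → ( S )]
(S) ⇒ (K)   [S → K]
(K) ⇒ (K/U)   [K → K / U]
(K/U) ⇒ (U/U)   [K → U]
(U/U) ⇒ (1/U)   [U → 1]
(1/U) ⇒ (1/1)   [U → 1]

S⇒K⇒U⇒(S)⇒(K)⇒(K/U)⇒(U/U)⇒(1/U)⇒(1/1)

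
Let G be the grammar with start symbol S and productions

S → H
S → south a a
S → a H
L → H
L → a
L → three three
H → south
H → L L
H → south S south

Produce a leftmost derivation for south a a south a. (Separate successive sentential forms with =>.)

S => H => L L => H L => south S south L => south H south L => south L L south L => south a L south L => south a a south L => south a a south a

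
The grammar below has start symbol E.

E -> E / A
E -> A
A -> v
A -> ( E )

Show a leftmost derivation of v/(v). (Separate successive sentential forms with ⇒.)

E⇒E/A⇒A/A⇒v/A⇒v/(E)⇒v/(A)⇒v/(v)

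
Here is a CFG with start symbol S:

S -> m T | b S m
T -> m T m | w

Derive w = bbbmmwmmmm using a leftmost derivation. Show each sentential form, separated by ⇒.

S ⇒ bSm ⇒ bbSmm ⇒ bbbSmmm ⇒ bbbmTmmm ⇒ bbbmmTmmmm ⇒ bbbmmwmmmm

S ⇒ bSm   [S -> b S m]
bSm ⇒ bbSmm   [S -> b S m]
bbSmm ⇒ bbbSmmm   [S -> b S m]
bbbSmmm ⇒ bbbmTmmm   [S -> m T]
bbbmTmmm ⇒ bbbmmTmmmm   [T -> m T m]
bbbmmTmmmm ⇒ bbbmmwmmmm   [T -> w]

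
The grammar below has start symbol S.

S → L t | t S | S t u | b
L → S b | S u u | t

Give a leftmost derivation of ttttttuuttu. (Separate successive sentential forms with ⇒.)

S ⇒ Stu ⇒ tStu ⇒ ttStu ⇒ tttStu ⇒ tttLttu ⇒ tttSuuttu ⇒ ttttSuuttu ⇒ ttttLtuuttu ⇒ ttttttuuttu

S ⇒ Stu   [S → S t u]
Stu ⇒ tStu   [S → t S]
tStu ⇒ ttStu   [S → t S]
ttStu ⇒ tttStu   [S → t S]
tttStu ⇒ tttLttu   [S → L t]
tttLttu ⇒ tttSuuttu   [L → S u u]
tttSuuttu ⇒ ttttSuuttu   [S → t S]
ttttSuuttu ⇒ ttttLtuuttu   [S → L t]
ttttLtuuttu ⇒ ttttttuuttu   [L → t]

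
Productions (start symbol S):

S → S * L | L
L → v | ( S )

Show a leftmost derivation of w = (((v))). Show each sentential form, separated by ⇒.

S⇒L⇒(S)⇒(L)⇒((S))⇒((L))⇒(((S)))⇒(((L)))⇒(((v)))

S ⇒ L   [S → L]
L ⇒ (S)   [L → ( S )]
(S) ⇒ (L)   [S → L]
(L) ⇒ ((S))   [L → ( S )]
((S)) ⇒ ((L))   [S → L]
((L)) ⇒ (((S)))   [L → ( S )]
(((S))) ⇒ (((L)))   [S → L]
(((L))) ⇒ (((v)))   [L → v]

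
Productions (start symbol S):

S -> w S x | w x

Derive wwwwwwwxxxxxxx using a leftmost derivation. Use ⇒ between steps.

S ⇒ wSx ⇒ wwSxx ⇒ wwwSxxx ⇒ wwwwSxxxx ⇒ wwwwwSxxxxx ⇒ wwwwwwSxxxxxx ⇒ wwwwwwwxxxxxxx

S ⇒ wSx   [S -> w S x]
wSx ⇒ wwSxx   [S -> w S x]
wwSxx ⇒ wwwSxxx   [S -> w S x]
wwwSxxx ⇒ wwwwSxxxx   [S -> w S x]
wwwwSxxxx ⇒ wwwwwSxxxxx   [S -> w S x]
wwwwwSxxxxx ⇒ wwwwwwSxxxxxx   [S -> w S x]
wwwwwwSxxxxxx ⇒ wwwwwwwxxxxxxx   [S -> w x]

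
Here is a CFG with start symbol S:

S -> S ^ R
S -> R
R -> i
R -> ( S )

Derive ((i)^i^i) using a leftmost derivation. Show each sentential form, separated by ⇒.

S ⇒ R   [S -> R]
R ⇒ (S)   [R -> ( S )]
(S) ⇒ (S^R)   [S -> S ^ R]
(S^R) ⇒ (S^R^R)   [S -> S ^ R]
(S^R^R) ⇒ (R^R^R)   [S -> R]
(R^R^R) ⇒ ((S)^R^R)   [R -> ( S )]
((S)^R^R) ⇒ ((R)^R^R)   [S -> R]
((R)^R^R) ⇒ ((i)^R^R)   [R -> i]
((i)^R^R) ⇒ ((i)^i^R)   [R -> i]
((i)^i^R) ⇒ ((i)^i^i)   [R -> i]

S ⇒ R ⇒ (S) ⇒ (S^R) ⇒ (S^R^R) ⇒ (R^R^R) ⇒ ((S)^R^R) ⇒ ((R)^R^R) ⇒ ((i)^R^R) ⇒ ((i)^i^R) ⇒ ((i)^i^i)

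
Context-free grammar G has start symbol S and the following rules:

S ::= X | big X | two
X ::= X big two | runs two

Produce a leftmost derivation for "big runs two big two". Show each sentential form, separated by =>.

S => big X   [S ::= big X]
big X => big X big two   [X ::= X big two]
big X big two => big runs two big two   [X ::= runs two]

S => big X => big X big two => big runs two big two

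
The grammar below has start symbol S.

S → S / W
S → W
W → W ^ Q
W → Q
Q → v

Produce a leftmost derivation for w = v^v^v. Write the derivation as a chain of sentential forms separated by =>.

S=>W=>W^Q=>W^Q^Q=>Q^Q^Q=>v^Q^Q=>v^v^Q=>v^v^v

S => W   [S → W]
W => W^Q   [W → W ^ Q]
W^Q => W^Q^Q   [W → W ^ Q]
W^Q^Q => Q^Q^Q   [W → Q]
Q^Q^Q => v^Q^Q   [Q → v]
v^Q^Q => v^v^Q   [Q → v]
v^v^Q => v^v^v   [Q → v]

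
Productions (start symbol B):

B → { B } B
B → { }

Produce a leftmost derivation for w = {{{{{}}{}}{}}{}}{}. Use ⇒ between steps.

B ⇒ {B}B ⇒ {{B}B}B ⇒ {{{B}B}B}B ⇒ {{{{B}B}B}B}B ⇒ {{{{{}}B}B}B}B ⇒ {{{{{}}{}}B}B}B ⇒ {{{{{}}{}}{}}B}B ⇒ {{{{{}}{}}{}}{}}B ⇒ {{{{{}}{}}{}}{}}{}

B ⇒ {B}B   [B → { B } B]
{B}B ⇒ {{B}B}B   [B → { B } B]
{{B}B}B ⇒ {{{B}B}B}B   [B → { B } B]
{{{B}B}B}B ⇒ {{{{B}B}B}B}B   [B → { B } B]
{{{{B}B}B}B}B ⇒ {{{{{}}B}B}B}B   [B → { }]
{{{{{}}B}B}B}B ⇒ {{{{{}}{}}B}B}B   [B → { }]
{{{{{}}{}}B}B}B ⇒ {{{{{}}{}}{}}B}B   [B → { }]
{{{{{}}{}}{}}B}B ⇒ {{{{{}}{}}{}}{}}B   [B → { }]
{{{{{}}{}}{}}{}}B ⇒ {{{{{}}{}}{}}{}}{}   [B → { }]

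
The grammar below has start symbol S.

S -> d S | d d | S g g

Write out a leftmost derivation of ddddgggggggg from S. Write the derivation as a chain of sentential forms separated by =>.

S => Sgg   [S -> S g g]
Sgg => Sgggg   [S -> S g g]
Sgggg => Sgggggg   [S -> S g g]
Sgggggg => Sgggggggg   [S -> S g g]
Sgggggggg => dSgggggggg   [S -> d S]
dSgggggggg => ddSgggggggg   [S -> d S]
ddSgggggggg => ddddgggggggg   [S -> d d]

S => Sgg => Sgggg => Sgggggg => Sgggggggg => dSgggggggg => ddSgggggggg => ddddgggggggg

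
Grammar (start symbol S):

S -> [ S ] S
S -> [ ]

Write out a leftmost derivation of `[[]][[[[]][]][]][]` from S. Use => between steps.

S => [S]S => [[]]S => [[]][S]S => [[]][[S]S]S => [[]][[[S]S]S]S => [[]][[[[]]S]S]S => [[]][[[[]][]]S]S => [[]][[[[]][]][]]S => [[]][[[[]][]][]][]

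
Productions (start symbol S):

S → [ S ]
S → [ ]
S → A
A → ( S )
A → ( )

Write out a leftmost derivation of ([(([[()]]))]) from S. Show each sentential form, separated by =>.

S => A => (S) => ([S]) => ([A]) => ([(S)]) => ([(A)]) => ([((S))]) => ([(([S]))]) => ([(([[S]]))]) => ([(([[A]]))]) => ([(([[()]]))])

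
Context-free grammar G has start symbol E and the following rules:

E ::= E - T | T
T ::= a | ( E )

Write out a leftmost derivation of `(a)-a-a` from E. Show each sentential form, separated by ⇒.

E⇒E-T⇒E-T-T⇒T-T-T⇒(E)-T-T⇒(T)-T-T⇒(a)-T-T⇒(a)-a-T⇒(a)-a-a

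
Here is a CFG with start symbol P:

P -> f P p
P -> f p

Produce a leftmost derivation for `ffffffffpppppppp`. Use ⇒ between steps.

P⇒fPp⇒ffPpp⇒fffPppp⇒ffffPpppp⇒fffffPppppp⇒ffffffPpppppp⇒fffffffPppppppp⇒ffffffffpppppppp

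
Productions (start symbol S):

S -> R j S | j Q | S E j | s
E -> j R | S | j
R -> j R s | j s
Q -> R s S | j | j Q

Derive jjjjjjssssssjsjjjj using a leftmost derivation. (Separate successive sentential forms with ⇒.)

S ⇒ SEj   [S -> S E j]
SEj ⇒ RjSEj   [S -> R j S]
RjSEj ⇒ jRsjSEj   [R -> j R s]
jRsjSEj ⇒ jjRssjSEj   [R -> j R s]
jjRssjSEj ⇒ jjjRsssjSEj   [R -> j R s]
jjjRsssjSEj ⇒ jjjjRssssjSEj   [R -> j R s]
jjjjRssssjSEj ⇒ jjjjjRsssssjSEj   [R -> j R s]
jjjjjRsssssjSEj ⇒ jjjjjjssssssjSEj   [R -> j s]
jjjjjjssssssjSEj ⇒ jjjjjjssssssjSEjEj   [S -> S E j]
jjjjjjssssssjSEjEj ⇒ jjjjjjssssssjsEjEj   [S -> s]
jjjjjjssssssjsEjEj ⇒ jjjjjjssssssjsjjEj   [E -> j]
jjjjjjssssssjsjjEj ⇒ jjjjjjssssssjsjjjj   [E -> j]

S ⇒ SEj ⇒ RjSEj ⇒ jRsjSEj ⇒ jjRssjSEj ⇒ jjjRsssjSEj ⇒ jjjjRssssjSEj ⇒ jjjjjRsssssjSEj ⇒ jjjjjjssssssjSEj ⇒ jjjjjjssssssjSEjEj ⇒ jjjjjjssssssjsEjEj ⇒ jjjjjjssssssjsjjEj ⇒ jjjjjjssssssjsjjjj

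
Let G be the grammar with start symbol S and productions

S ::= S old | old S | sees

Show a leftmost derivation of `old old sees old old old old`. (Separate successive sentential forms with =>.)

S => S old => S old old => S old old old => old S old old old => old S old old old old => old old S old old old old => old old sees old old old old

S => S old   [S ::= S old]
S old => S old old   [S ::= S old]
S old old => S old old old   [S ::= S old]
S old old old => old S old old old   [S ::= old S]
old S old old old => old S old old old old   [S ::= S old]
old S old old old old => old old S old old old old   [S ::= old S]
old old S old old old old => old old sees old old old old   [S ::= sees]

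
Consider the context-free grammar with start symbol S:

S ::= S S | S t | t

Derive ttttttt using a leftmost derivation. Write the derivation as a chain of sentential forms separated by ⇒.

S ⇒ St ⇒ SSt ⇒ StSt ⇒ SttSt ⇒ SSttSt ⇒ SSSttSt ⇒ tSSttSt ⇒ ttSttSt ⇒ tttttSt ⇒ ttttttt

S ⇒ St   [S ::= S t]
St ⇒ SSt   [S ::= S S]
SSt ⇒ StSt   [S ::= S t]
StSt ⇒ SttSt   [S ::= S t]
SttSt ⇒ SSttSt   [S ::= S S]
SSttSt ⇒ SSSttSt   [S ::= S S]
SSSttSt ⇒ tSSttSt   [S ::= t]
tSSttSt ⇒ ttSttSt   [S ::= t]
ttSttSt ⇒ tttttSt   [S ::= t]
tttttSt ⇒ ttttttt   [S ::= t]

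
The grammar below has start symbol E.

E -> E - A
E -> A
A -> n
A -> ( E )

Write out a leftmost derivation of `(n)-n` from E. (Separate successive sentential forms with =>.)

E => E-A   [E -> E - A]
E-A => A-A   [E -> A]
A-A => (E)-A   [A -> ( E )]
(E)-A => (A)-A   [E -> A]
(A)-A => (n)-A   [A -> n]
(n)-A => (n)-n   [A -> n]

E => E-A => A-A => (E)-A => (A)-A => (n)-A => (n)-n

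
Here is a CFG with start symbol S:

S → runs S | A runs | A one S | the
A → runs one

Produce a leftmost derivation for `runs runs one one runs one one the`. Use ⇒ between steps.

S ⇒ runs S ⇒ runs A one S ⇒ runs runs one one S ⇒ runs runs one one A one S ⇒ runs runs one one runs one one S ⇒ runs runs one one runs one one the

S ⇒ runs S   [S → runs S]
runs S ⇒ runs A one S   [S → A one S]
runs A one S ⇒ runs runs one one S   [A → runs one]
runs runs one one S ⇒ runs runs one one A one S   [S → A one S]
runs runs one one A one S ⇒ runs runs one one runs one one S   [A → runs one]
runs runs one one runs one one S ⇒ runs runs one one runs one one the   [S → the]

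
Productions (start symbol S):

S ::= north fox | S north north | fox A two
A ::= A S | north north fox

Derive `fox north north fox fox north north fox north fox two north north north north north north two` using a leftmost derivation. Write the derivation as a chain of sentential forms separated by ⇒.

S ⇒ fox A two ⇒ fox A S two ⇒ fox north north fox S two ⇒ fox north north fox S north north two ⇒ fox north north fox S north north north north two ⇒ fox north north fox S north north north north north north two ⇒ fox north north fox fox A two north north north north north north two ⇒ fox north north fox fox A S two north north north north north north two ⇒ fox north north fox fox north north fox S two north north north north north north two ⇒ fox north north fox fox north north fox north fox two north north north north north north two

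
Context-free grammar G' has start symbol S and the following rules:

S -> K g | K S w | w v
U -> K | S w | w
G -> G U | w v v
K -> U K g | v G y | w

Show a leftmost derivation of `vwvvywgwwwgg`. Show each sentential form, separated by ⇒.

S ⇒ Kg ⇒ UKgg ⇒ SwKgg ⇒ KSwwKgg ⇒ vGySwwKgg ⇒ vwvvySwwKgg ⇒ vwvvyKgwwKgg ⇒ vwvvywgwwKgg ⇒ vwvvywgwwwgg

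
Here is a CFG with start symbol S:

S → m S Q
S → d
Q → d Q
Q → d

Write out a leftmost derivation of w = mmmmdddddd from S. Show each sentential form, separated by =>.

S => mSQ   [S → m S Q]
mSQ => mmSQQ   [S → m S Q]
mmSQQ => mmmSQQQ   [S → m S Q]
mmmSQQQ => mmmmSQQQQ   [S → m S Q]
mmmmSQQQQ => mmmmdQQQQ   [S → d]
mmmmdQQQQ => mmmmddQQQ   [Q → d]
mmmmddQQQ => mmmmdddQQ   [Q → d]
mmmmdddQQ => mmmmddddQQ   [Q → d Q]
mmmmddddQQ => mmmmdddddQ   [Q → d]
mmmmdddddQ => mmmmdddddd   [Q → d]

S => mSQ => mmSQQ => mmmSQQQ => mmmmSQQQQ => mmmmdQQQQ => mmmmddQQQ => mmmmdddQQ => mmmmddddQQ => mmmmdddddQ => mmmmdddddd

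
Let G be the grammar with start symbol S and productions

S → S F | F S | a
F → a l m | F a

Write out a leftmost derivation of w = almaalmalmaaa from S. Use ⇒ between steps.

S ⇒ FS ⇒ FaS ⇒ almaS ⇒ almaFS ⇒ almaalmS ⇒ almaalmFS ⇒ almaalmFaS ⇒ almaalmFaaS ⇒ almaalmalmaaS ⇒ almaalmalmaaa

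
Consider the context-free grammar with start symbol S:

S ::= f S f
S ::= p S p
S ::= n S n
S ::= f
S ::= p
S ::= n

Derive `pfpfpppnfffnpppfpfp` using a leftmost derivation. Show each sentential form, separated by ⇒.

S ⇒ pSp ⇒ pfSfp ⇒ pfpSpfp ⇒ pfpfSfpfp ⇒ pfpfpSpfpfp ⇒ pfpfppSppfpfp ⇒ pfpfpppSpppfpfp ⇒ pfpfpppnSnpppfpfp ⇒ pfpfpppnfSfnpppfpfp ⇒ pfpfpppnfffnpppfpfp

S ⇒ pSp   [S ::= p S p]
pSp ⇒ pfSfp   [S ::= f S f]
pfSfp ⇒ pfpSpfp   [S ::= p S p]
pfpSpfp ⇒ pfpfSfpfp   [S ::= f S f]
pfpfSfpfp ⇒ pfpfpSpfpfp   [S ::= p S p]
pfpfpSpfpfp ⇒ pfpfppSppfpfp   [S ::= p S p]
pfpfppSppfpfp ⇒ pfpfpppSpppfpfp   [S ::= p S p]
pfpfpppSpppfpfp ⇒ pfpfpppnSnpppfpfp   [S ::= n S n]
pfpfpppnSnpppfpfp ⇒ pfpfpppnfSfnpppfpfp   [S ::= f S f]
pfpfpppnfSfnpppfpfp ⇒ pfpfpppnfffnpppfpfp   [S ::= f]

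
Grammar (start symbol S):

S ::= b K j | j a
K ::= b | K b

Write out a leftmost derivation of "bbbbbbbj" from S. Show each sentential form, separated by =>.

S=>bKj=>bKbj=>bKbbj=>bKbbbj=>bKbbbbj=>bKbbbbbj=>bbbbbbbj

S => bKj   [S ::= b K j]
bKj => bKbj   [K ::= K b]
bKbj => bKbbj   [K ::= K b]
bKbbj => bKbbbj   [K ::= K b]
bKbbbj => bKbbbbj   [K ::= K b]
bKbbbbj => bKbbbbbj   [K ::= K b]
bKbbbbbj => bbbbbbbj   [K ::= b]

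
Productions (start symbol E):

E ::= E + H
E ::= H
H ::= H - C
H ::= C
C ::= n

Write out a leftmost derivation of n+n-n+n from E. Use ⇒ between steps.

E ⇒ E+H   [E ::= E + H]
E+H ⇒ E+H+H   [E ::= E + H]
E+H+H ⇒ H+H+H   [E ::= H]
H+H+H ⇒ C+H+H   [H ::= C]
C+H+H ⇒ n+H+H   [C ::= n]
n+H+H ⇒ n+H-C+H   [H ::= H - C]
n+H-C+H ⇒ n+C-C+H   [H ::= C]
n+C-C+H ⇒ n+n-C+H   [C ::= n]
n+n-C+H ⇒ n+n-n+H   [C ::= n]
n+n-n+H ⇒ n+n-n+C   [H ::= C]
n+n-n+C ⇒ n+n-n+n   [C ::= n]

E ⇒ E+H ⇒ E+H+H ⇒ H+H+H ⇒ C+H+H ⇒ n+H+H ⇒ n+H-C+H ⇒ n+C-C+H ⇒ n+n-C+H ⇒ n+n-n+H ⇒ n+n-n+C ⇒ n+n-n+n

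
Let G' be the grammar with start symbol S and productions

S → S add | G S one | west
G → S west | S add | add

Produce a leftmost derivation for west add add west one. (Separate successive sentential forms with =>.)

S => G S one   [S → G S one]
G S one => S add S one   [G → S add]
S add S one => S add add S one   [S → S add]
S add add S one => west add add S one   [S → west]
west add add S one => west add add west one   [S → west]

S => G S one => S add S one => S add add S one => west add add S one => west add add west one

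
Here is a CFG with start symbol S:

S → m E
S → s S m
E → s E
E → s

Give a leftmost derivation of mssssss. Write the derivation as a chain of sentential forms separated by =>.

S => mE => msE => mssE => msssE => mssssE => msssssE => mssssss

S => mE   [S → m E]
mE => msE   [E → s E]
msE => mssE   [E → s E]
mssE => msssE   [E → s E]
msssE => mssssE   [E → s E]
mssssE => msssssE   [E → s E]
msssssE => mssssss   [E → s]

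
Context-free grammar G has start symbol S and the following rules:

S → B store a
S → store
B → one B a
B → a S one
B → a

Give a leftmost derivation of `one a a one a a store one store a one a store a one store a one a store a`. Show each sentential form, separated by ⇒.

S ⇒ B store a   [S → B store a]
B store a ⇒ one B a store a   [B → one B a]
one B a store a ⇒ one a S one a store a   [B → a S one]
one a S one a store a ⇒ one a B store a one a store a   [S → B store a]
one a B store a one a store a ⇒ one a a S one store a one a store a   [B → a S one]
one a a S one store a one a store a ⇒ one a a B store a one store a one a store a   [S → B store a]
one a a B store a one store a one a store a ⇒ one a a one B a store a one store a one a store a   [B → one B a]
one a a one B a store a one store a one a store a ⇒ one a a one a S one a store a one store a one a store a   [B → a S one]
one a a one a S one a store a one store a one a store a ⇒ one a a one a B store a one a store a one store a one a store a   [S → B store a]
one a a one a B store a one a store a one store a one a store a ⇒ one a a one a a S one store a one a store a one store a one a store a   [B → a S one]
one a a one a a S one store a one a store a one store a one a store a ⇒ one a a one a a store one store a one a store a one store a one a store a   [S → store]

S ⇒ B store a ⇒ one B a store a ⇒ one a S one a store a ⇒ one a B store a one a store a ⇒ one a a S one store a one a store a ⇒ one a a B store a one store a one a store a ⇒ one a a one B a store a one store a one a store a ⇒ one a a one a S one a store a one store a one a store a ⇒ one a a one a B store a one a store a one store a one a store a ⇒ one a a one a a S one store a one a store a one store a one a store a ⇒ one a a one a a store one store a one a store a one store a one a store a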